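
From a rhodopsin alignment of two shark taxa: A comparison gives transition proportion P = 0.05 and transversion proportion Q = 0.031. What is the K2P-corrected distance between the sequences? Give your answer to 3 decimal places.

Under the Kimura two-parameter model, d = −½ ln(1 − 2P − Q) − ¼ ln(1 − 2Q).
1 − 2P − Q = 0.869, giving −½ ln(0.869) = 0.070206.
1 − 2Q = 0.938, giving −¼ ln(0.938) = 0.016001.
d = 0.070206 + 0.016001 = 0.086207.

0.086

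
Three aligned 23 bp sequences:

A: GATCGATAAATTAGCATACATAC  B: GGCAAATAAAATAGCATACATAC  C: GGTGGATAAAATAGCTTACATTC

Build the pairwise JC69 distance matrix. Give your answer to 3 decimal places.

A–B: 5/23 sites differ → p ≈ 0.217391, d = −0.75 ln(1 − 0.289855) = 0.256715 ≈ 0.257.
A–C: 5/23 sites differ → p ≈ 0.217391, d = −0.75 ln(1 − 0.289855) = 0.256715 ≈ 0.257.
B–C: 5/23 sites differ → p ≈ 0.217391, d = −0.75 ln(1 − 0.289855) = 0.256715 ≈ 0.257.

d(A,B) = 0.257, d(A,C) = 0.257, d(B,C) = 0.257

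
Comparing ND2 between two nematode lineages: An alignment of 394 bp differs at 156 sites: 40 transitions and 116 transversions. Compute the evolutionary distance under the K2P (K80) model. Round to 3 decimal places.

0.566

P = 40/394 ≈ 0.101523 and Q = 116/394 ≈ 0.294416.
Under the Kimura two-parameter model, d = −½ ln(1 − 2P − Q) − ¼ ln(1 − 2Q).
1 − 2P − Q = 0.502538, giving −½ ln(0.502538) = 0.344042.
1 − 2Q = 0.411168, giving −¼ ln(0.411168) = 0.222188.
d = 0.344042 + 0.222188 = 0.566230.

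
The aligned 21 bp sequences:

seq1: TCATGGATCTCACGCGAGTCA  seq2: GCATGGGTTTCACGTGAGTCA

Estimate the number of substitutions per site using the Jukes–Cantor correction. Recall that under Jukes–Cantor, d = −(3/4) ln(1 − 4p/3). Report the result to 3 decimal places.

The sequences differ at 4 of 21 sites (1, 7, 9, 15), so p = 4/21 ≈ 0.190476.
d = −(3/4) ln(1 − 4p/3) = −0.75 ln(1 − 0.253968) = −0.75 ln(0.746032)
  = −0.75 × (-0.292987) = 0.219740 substitutions/site.

0.220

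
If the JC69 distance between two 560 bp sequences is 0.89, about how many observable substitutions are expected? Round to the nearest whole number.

Invert JC69: p = (3/4)(1 − e^(−4d/3)) = 0.75 × (1 − e^(-1.186667)) = 0.75 × (1 − 0.305237) = 0.521072.
Expected differing sites = pL ≈ 0.521072 × 560 = 291.80032 ≈ 292.

292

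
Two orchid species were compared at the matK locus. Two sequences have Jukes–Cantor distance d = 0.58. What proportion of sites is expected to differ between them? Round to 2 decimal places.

0.40

p = (3/4)(1 − e^(−4d/3)) = 0.75 × (1 − e^(-0.773333)) = 0.75 × (1 − 0.461472) = 0.403896.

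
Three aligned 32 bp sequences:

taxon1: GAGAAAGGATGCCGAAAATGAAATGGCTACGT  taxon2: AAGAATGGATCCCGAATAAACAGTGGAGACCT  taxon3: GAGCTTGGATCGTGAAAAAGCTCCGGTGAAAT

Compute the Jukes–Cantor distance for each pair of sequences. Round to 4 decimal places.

taxon1–taxon2: 11/32 sites differ → p = 0.34375, d = −0.75 ln(1 − 0.458333) = 0.459828 ≈ 0.4598.
taxon1–taxon3: 15/32 sites differ → p = 0.46875, d = −0.75 ln(1 − 0.625) = 0.735622 ≈ 0.7356.
taxon2–taxon3: 13/32 sites differ → p = 0.40625, d = −0.75 ln(1 − 0.541667) = 0.585119 ≈ 0.5851.

d(taxon1,taxon2) = 0.4598, d(taxon1,taxon3) = 0.7356, d(taxon2,taxon3) = 0.5851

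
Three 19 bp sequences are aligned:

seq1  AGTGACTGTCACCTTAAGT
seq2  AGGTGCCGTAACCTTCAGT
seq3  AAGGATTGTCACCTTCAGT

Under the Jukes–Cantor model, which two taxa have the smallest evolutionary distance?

seq1–seq2: 6/19 differ, p = 0.316, d = 0.410.
seq1–seq3: 4/19 differ, p = 0.211, d = 0.247.
seq2–seq3: 6/19 differ, p = 0.316, d = 0.410.
The smallest distance is between seq1 and seq3.

seq1 and seq3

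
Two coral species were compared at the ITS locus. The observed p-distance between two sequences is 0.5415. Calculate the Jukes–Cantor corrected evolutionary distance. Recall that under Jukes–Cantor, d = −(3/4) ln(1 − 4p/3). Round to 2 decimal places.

0.96

d = −(3/4) ln(1 − 4p/3) = −0.75 ln(1 − 0.722) = −0.75 ln(0.278)
  = −0.75 × (-1.280134) = 0.960101 substitutions/site.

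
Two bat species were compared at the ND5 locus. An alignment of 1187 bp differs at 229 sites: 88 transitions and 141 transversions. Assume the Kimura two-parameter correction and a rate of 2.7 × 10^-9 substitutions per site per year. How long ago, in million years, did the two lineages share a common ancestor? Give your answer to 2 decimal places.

P = 88/1187 ≈ 0.074136 and Q = 141/1187 ≈ 0.118787.
Under the Kimura two-parameter model, d = −½ ln(1 − 2P − Q) − ¼ ln(1 − 2Q).
1 − 2P − Q = 0.732941, giving −½ ln(0.732941) = 0.155345.
1 − 2Q = 0.762426, giving −¼ ln(0.762426) = 0.067812.
d = 0.155345 + 0.067812 = 0.223157.
Under a molecular clock d = 2μt, so t = d/(2μ) = 0.223157 / (2 × 2.7 × 10^-9) = 41.33 million years.

41.33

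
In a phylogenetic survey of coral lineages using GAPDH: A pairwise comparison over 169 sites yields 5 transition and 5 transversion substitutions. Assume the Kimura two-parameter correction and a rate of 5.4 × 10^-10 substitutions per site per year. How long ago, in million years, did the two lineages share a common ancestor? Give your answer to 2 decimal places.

57.15

P = 5/169 ≈ 0.029586 and Q = 5/169 ≈ 0.029586.
Under the Kimura two-parameter model, d = −½ ln(1 − 2P − Q) − ¼ ln(1 − 2Q).
1 − 2P − Q = 0.911242, giving −½ ln(0.911242) = 0.046473.
1 − 2Q = 0.940828, giving −¼ ln(0.940828) = 0.015249.
d = 0.046473 + 0.015249 = 0.061722.
Under a molecular clock d = 2μt, so t = d/(2μ) = 0.061722 / (2 × 5.4 × 10^-10) = 57.15 million years.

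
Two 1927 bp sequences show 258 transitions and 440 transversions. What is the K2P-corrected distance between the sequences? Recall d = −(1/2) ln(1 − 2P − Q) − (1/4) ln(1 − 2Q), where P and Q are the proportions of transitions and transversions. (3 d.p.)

P = 258/1927 ≈ 0.133887 and Q = 440/1927 ≈ 0.228334.
Under the Kimura two-parameter model, d = −½ ln(1 − 2P − Q) − ¼ ln(1 − 2Q).
1 − 2P − Q = 0.503892, giving −½ ln(0.503892) = 0.342697.
1 − 2Q = 0.543332, giving −¼ ln(0.543332) = 0.152509.
d = 0.342697 + 0.152509 = 0.495206.

0.495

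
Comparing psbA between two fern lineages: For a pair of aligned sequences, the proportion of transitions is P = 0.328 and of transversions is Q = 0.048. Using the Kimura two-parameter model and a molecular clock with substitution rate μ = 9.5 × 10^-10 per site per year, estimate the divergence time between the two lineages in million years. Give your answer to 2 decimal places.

333.65

Under the Kimura two-parameter model, d = −½ ln(1 − 2P − Q) − ¼ ln(1 − 2Q).
1 − 2P − Q = 0.296, giving −½ ln(0.296) = 0.608698.
1 − 2Q = 0.904, giving −¼ ln(0.904) = 0.025231.
d = 0.608698 + 0.025231 = 0.633929.
Under a molecular clock d = 2μt, so t = d/(2μ) = 0.633929 / (2 × 9.5 × 10^-10) = 333.65 million years.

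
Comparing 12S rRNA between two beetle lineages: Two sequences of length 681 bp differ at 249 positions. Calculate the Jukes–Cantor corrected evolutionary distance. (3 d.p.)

0.501

p = 249/681 ≈ 0.365639.
d = −(3/4) ln(1 − 4p/3) = −0.75 ln(1 − 0.487519) = −0.75 ln(0.512481)
  = −0.75 × (-0.668492) = 0.501369 substitutions/site.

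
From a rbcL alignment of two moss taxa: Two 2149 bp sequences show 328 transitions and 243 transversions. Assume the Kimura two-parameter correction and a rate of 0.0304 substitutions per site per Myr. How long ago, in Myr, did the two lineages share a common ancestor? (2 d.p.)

5.51

P = 328/2149 ≈ 0.152629 and Q = 243/2149 ≈ 0.113076.
Under the Kimura two-parameter model, d = −½ ln(1 − 2P − Q) − ¼ ln(1 − 2Q).
1 − 2P − Q = 0.581666, giving −½ ln(0.581666) = 0.270929.
1 − 2Q = 0.773848, giving −¼ ln(0.773848) = 0.064095.
d = 0.270929 + 0.064095 = 0.335024.
Under a molecular clock d = 2μt, so t = d/(2μ) = 0.335024 / (2 × 0.0304) = 5.51 Myr.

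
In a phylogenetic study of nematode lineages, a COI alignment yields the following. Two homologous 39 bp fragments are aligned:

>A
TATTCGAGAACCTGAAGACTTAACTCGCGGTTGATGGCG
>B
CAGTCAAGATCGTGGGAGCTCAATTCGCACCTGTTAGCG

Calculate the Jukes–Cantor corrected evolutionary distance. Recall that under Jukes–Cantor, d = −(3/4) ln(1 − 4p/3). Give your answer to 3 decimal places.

0.594

The sequences differ at 16 of 39 sites, so p = 16/39 ≈ 0.410256.
d = −(3/4) ln(1 − 4p/3) = −0.75 ln(1 − 0.547008) = −0.75 ln(0.452992)
  = −0.75 × (-0.791881) = 0.593911 substitutions/site.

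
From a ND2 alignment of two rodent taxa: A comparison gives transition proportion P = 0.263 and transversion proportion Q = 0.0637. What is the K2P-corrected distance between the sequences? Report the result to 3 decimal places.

Under the Kimura two-parameter model, d = −½ ln(1 − 2P − Q) − ¼ ln(1 − 2Q).
1 − 2P − Q = 0.4103, giving −½ ln(0.4103) = 0.445433.
1 − 2Q = 0.8726, giving −¼ ln(0.8726) = 0.034070.
d = 0.445433 + 0.034070 = 0.479503.

0.480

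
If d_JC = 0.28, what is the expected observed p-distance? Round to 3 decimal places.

0.234

p = (3/4)(1 − e^(−4d/3)) = 0.75 × (1 − e^(-0.373333)) = 0.75 × (1 − 0.688436) = 0.233673.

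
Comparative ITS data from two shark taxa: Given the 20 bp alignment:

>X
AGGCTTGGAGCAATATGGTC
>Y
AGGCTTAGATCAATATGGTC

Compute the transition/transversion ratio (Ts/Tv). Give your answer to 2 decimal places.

1.00

Transitions are A↔G and C↔T; transversions are all other mismatches.
Transitions: 1. Transversions: 1.
R = 1/1 = 1.00.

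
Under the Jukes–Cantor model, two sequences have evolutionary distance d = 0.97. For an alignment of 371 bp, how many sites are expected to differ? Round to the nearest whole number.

202

Invert JC69: p = (3/4)(1 − e^(−4d/3)) = 0.75 × (1 − e^(-1.293333)) = 0.75 × (1 − 0.274355) = 0.544234.
Expected differing sites = pL ≈ 0.544234 × 371 = 201.910814 ≈ 202.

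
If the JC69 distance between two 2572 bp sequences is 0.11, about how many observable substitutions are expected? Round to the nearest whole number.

263

Invert JC69: p = (3/4)(1 − e^(−4d/3)) = 0.75 × (1 − e^(-0.146667)) = 0.75 × (1 − 0.863582) = 0.102314.
Expected differing sites = pL ≈ 0.102314 × 2572 = 263.151608 ≈ 263.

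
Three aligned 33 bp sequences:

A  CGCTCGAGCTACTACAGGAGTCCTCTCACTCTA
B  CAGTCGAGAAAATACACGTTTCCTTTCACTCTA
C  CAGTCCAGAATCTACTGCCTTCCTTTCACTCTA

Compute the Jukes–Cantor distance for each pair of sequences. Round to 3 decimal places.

A–B: 9/33 sites differ → p ≈ 0.272727, d = −0.75 ln(1 − 0.363636) = 0.338988 ≈ 0.339.
A–C: 11/33 sites differ → p ≈ 0.333333, d = −0.75 ln(1 − 0.444444) = 0.440839 ≈ 0.441.
B–C: 7/33 sites differ → p ≈ 0.212121, d = −0.75 ln(1 − 0.282828) = 0.249330 ≈ 0.249.

d(A,B) = 0.339, d(A,C) = 0.441, d(B,C) = 0.249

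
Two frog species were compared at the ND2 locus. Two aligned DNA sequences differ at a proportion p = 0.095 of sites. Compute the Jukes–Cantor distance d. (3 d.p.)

0.102

d = −(3/4) ln(1 − 4p/3) = −0.75 ln(1 − 0.126667) = −0.75 ln(0.873333)
  = −0.75 × (-0.135438) = 0.101579 substitutions/site.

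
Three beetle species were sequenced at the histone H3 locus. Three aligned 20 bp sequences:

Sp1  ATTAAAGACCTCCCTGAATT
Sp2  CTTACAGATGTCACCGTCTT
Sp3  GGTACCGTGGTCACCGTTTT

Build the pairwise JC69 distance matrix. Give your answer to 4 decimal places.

Sp1–Sp2: 8/20 sites differ → p = 0.4, d = −0.75 ln(1 − 0.533333) = 0.571605 ≈ 0.5716.
Sp1–Sp3: 11/20 sites differ → p = 0.55, d = −0.75 ln(1 − 0.733333) = 0.991316 ≈ 0.9913.
Sp2–Sp3: 6/20 sites differ → p = 0.3, d = −0.75 ln(1 − 0.4) = 0.383119 ≈ 0.3831.

d(Sp1,Sp2) = 0.5716, d(Sp1,Sp3) = 0.9913, d(Sp2,Sp3) = 0.3831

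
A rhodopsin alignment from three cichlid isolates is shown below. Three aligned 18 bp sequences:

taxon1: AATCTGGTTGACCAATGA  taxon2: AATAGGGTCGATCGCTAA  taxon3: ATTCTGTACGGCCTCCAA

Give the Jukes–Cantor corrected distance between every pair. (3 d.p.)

d(taxon1,taxon2) = 0.548, d(taxon1,taxon3) = 0.824, d(taxon2,taxon3) = 0.824

taxon1–taxon2: 7/18 sites differ → p ≈ 0.388889, d = −0.75 ln(1 − 0.518519) = 0.548166 ≈ 0.548.
taxon1–taxon3: 9/18 sites differ → p = 0.5, d = −0.75 ln(1 − 0.666667) = 0.823960 ≈ 0.824.
taxon2–taxon3: 9/18 sites differ → p = 0.5, d = −0.75 ln(1 − 0.666667) = 0.823960 ≈ 0.824.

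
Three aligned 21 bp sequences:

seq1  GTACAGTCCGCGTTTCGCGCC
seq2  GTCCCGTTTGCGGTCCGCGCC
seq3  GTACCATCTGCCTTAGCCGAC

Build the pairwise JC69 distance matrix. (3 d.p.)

d(seq1,seq2) = 0.360, d(seq1,seq3) = 0.532, d(seq2,seq3) = 0.635

seq1–seq2: 6/21 sites differ → p ≈ 0.285714, d = −0.75 ln(1 − 0.380952) = 0.359679 ≈ 0.360.
seq1–seq3: 8/21 sites differ → p ≈ 0.380952, d = −0.75 ln(1 − 0.507936) = 0.531860 ≈ 0.532.
seq2–seq3: 9/21 sites differ → p ≈ 0.428571, d = −0.75 ln(1 − 0.571428) = 0.635472 ≈ 0.635.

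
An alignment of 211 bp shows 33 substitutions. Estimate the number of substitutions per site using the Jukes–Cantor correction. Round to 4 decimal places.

0.1754

p = 33/211 ≈ 0.156398.
d = −(3/4) ln(1 − 4p/3) = −0.75 ln(1 − 0.208531) = −0.75 ln(0.791469)
  = −0.75 × (-0.233865) = 0.175399 substitutions/site.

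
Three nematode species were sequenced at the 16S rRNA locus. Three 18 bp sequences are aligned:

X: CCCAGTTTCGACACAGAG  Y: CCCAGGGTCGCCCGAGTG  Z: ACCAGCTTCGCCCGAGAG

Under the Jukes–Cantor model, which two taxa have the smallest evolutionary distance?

Y and Z

X–Y: 6/18 differ, p = 0.333, d = 0.441.
X–Z: 5/18 differ, p = 0.278, d = 0.347.
Y–Z: 4/18 differ, p = 0.222, d = 0.264.
The smallest distance is between Y and Z.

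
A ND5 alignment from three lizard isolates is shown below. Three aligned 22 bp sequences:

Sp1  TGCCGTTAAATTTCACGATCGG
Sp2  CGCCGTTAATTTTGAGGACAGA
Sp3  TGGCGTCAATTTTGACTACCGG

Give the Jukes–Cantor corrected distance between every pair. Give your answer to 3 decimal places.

d(Sp1,Sp2) = 0.414, d(Sp1,Sp3) = 0.339, d(Sp2,Sp3) = 0.414

Sp1–Sp2: 7/22 sites differ → p ≈ 0.318182, d = −0.75 ln(1 − 0.424243) = 0.414052 ≈ 0.414.
Sp1–Sp3: 6/22 sites differ → p ≈ 0.272727, d = −0.75 ln(1 − 0.363636) = 0.338988 ≈ 0.339.
Sp2–Sp3: 7/22 sites differ → p ≈ 0.318182, d = −0.75 ln(1 − 0.424243) = 0.414052 ≈ 0.414.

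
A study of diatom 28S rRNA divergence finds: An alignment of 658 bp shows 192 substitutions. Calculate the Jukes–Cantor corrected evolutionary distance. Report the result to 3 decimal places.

p = 192/658 ≈ 0.291793.
d = −(3/4) ln(1 − 4p/3) = −0.75 ln(1 − 0.389057) = −0.75 ln(0.610943)
  = −0.75 × (-0.492752) = 0.369564 substitutions/site.

0.370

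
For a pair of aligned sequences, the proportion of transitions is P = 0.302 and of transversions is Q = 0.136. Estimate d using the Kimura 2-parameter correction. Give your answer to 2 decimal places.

0.75

Under the Kimura two-parameter model, d = −½ ln(1 − 2P − Q) − ¼ ln(1 − 2Q).
1 − 2P − Q = 0.26, giving −½ ln(0.26) = 0.673537.
1 − 2Q = 0.728, giving −¼ ln(0.728) = 0.079364.
d = 0.673537 + 0.079364 = 0.752901.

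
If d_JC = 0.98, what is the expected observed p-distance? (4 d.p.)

0.5470

p = (3/4)(1 − e^(−4d/3)) = 0.75 × (1 − e^(-1.306667)) = 0.75 × (1 − 0.270721) = 0.546959.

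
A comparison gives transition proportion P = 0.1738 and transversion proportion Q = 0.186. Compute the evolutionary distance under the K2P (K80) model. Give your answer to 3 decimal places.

0.498

Under the Kimura two-parameter model, d = −½ ln(1 − 2P − Q) − ¼ ln(1 − 2Q).
1 − 2P − Q = 0.4664, giving −½ ln(0.4664) = 0.381356.
1 − 2Q = 0.628, giving −¼ ln(0.628) = 0.116304.
d = 0.381356 + 0.116304 = 0.497660.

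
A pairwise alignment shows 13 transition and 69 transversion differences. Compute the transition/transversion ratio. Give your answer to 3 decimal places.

R = 13/69 = 0.188405… ≈ 0.188 (to 3 d.p.).

0.188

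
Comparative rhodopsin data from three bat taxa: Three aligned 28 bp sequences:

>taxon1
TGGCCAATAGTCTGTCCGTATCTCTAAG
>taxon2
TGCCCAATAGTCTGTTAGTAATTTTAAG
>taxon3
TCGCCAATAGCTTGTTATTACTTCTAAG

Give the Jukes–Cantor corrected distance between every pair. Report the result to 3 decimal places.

taxon1–taxon2: 6/28 sites differ → p ≈ 0.214286, d = −0.75 ln(1 − 0.285715) = 0.252355 ≈ 0.252.
taxon1–taxon3: 8/28 sites differ → p ≈ 0.285714, d = −0.75 ln(1 − 0.380952) = 0.359679 ≈ 0.360.
taxon2–taxon3: 7/28 sites differ → p = 0.25, d = −0.75 ln(1 − 0.333333) = 0.304098 ≈ 0.304.

d(taxon1,taxon2) = 0.252, d(taxon1,taxon3) = 0.360, d(taxon2,taxon3) = 0.304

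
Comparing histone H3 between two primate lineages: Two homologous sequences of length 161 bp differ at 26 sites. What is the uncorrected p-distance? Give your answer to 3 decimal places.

p = 26/161 = 0.161490… ≈ 0.161 (to 3 d.p.).

0.161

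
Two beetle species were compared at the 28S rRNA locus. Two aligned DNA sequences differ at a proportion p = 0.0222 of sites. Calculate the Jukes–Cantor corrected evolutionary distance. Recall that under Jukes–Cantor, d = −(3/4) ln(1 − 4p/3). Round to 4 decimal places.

0.0225

d = −(3/4) ln(1 − 4p/3) = −0.75 ln(1 − 0.0296) = −0.75 ln(0.9704)
  = −0.75 × (-0.030047) = 0.022535 substitutions/site.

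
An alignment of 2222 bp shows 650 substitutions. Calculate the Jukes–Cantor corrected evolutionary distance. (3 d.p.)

0.371

p = 650/2222 ≈ 0.292529.
d = −(3/4) ln(1 − 4p/3) = −0.75 ln(1 − 0.390039) = −0.75 ln(0.609961)
  = −0.75 × (-0.494360) = 0.370770 substitutions/site.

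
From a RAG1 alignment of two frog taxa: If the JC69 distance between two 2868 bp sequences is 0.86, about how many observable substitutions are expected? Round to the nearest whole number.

1468

Invert JC69: p = (3/4)(1 − e^(−4d/3)) = 0.75 × (1 − e^(-1.146667)) = 0.75 × (1 − 0.317694) = 0.511730.
Expected differing sites = pL ≈ 0.511730 × 2868 = 1467.64164 ≈ 1468.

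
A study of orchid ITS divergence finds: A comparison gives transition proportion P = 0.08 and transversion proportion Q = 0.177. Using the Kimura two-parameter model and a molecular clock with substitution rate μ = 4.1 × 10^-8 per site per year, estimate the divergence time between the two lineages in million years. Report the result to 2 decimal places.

Under the Kimura two-parameter model, d = −½ ln(1 − 2P − Q) − ¼ ln(1 − 2Q).
1 − 2P − Q = 0.663, giving −½ ln(0.663) = 0.205490.
1 − 2Q = 0.646, giving −¼ ln(0.646) = 0.109239.
d = 0.205490 + 0.109239 = 0.314729.
Under a molecular clock d = 2μt, so t = d/(2μ) = 0.314729 / (2 × 4.1 × 10^-8) = 3.84 million years.

3.84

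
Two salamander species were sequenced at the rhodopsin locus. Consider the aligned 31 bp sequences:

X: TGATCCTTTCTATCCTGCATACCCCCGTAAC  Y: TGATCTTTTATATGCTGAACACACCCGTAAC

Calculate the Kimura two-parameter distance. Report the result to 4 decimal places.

Of 31 sites, 2 differences are transitions and 4 are transversions, so P = 2/31 ≈ 0.064516 and Q = 4/31 ≈ 0.129032.
Under the Kimura two-parameter model, d = −½ ln(1 − 2P − Q) − ¼ ln(1 − 2Q).
1 − 2P − Q = 0.741936, giving −½ ln(0.741936) = 0.149246.
1 − 2Q = 0.741936, giving −¼ ln(0.741936) = 0.074623.
d = 0.149246 + 0.074623 = 0.223869.

0.2239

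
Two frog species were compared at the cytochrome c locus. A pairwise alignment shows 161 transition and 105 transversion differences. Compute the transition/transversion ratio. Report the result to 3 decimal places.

R = 161/105 = 1.533333… ≈ 1.533 (to 3 d.p.).

1.533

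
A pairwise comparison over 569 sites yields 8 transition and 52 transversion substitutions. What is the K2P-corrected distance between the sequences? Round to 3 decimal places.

P = 8/569 ≈ 0.01406 and Q = 52/569 ≈ 0.091388.
Under the Kimura two-parameter model, d = −½ ln(1 − 2P − Q) − ¼ ln(1 − 2Q).
1 − 2P − Q = 0.880492, giving −½ ln(0.880492) = 0.063637.
1 − 2Q = 0.817224, giving −¼ ln(0.817224) = 0.050461.
d = 0.063637 + 0.050461 = 0.114098.

0.114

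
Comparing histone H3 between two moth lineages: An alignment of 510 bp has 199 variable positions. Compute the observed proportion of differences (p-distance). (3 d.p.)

0.390

p = 199/510 = 0.390196… ≈ 0.390 (to 3 d.p.).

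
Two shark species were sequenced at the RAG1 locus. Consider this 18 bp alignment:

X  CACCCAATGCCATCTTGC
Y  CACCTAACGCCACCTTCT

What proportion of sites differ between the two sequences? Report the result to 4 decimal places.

The sequences differ at 5 of 18 positions (sites 5, 8, 13, 17, 18).
p = 5/18 = 0.277777… ≈ 0.2778 (to 4 d.p.).

0.2778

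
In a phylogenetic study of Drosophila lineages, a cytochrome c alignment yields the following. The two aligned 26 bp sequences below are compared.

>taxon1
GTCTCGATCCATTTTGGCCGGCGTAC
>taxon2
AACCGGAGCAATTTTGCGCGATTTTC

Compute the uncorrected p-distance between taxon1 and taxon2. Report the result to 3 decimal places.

0.462

The sequences differ at 12 of 26 positions.
p = 12/26 = 0.461538… ≈ 0.462 (to 3 d.p.).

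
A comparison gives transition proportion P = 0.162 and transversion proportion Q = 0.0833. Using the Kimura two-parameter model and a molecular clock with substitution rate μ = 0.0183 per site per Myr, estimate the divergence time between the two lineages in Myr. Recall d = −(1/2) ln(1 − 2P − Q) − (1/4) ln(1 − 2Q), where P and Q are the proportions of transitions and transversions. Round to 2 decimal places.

8.39

Under the Kimura two-parameter model, d = −½ ln(1 − 2P − Q) − ¼ ln(1 − 2Q).
1 − 2P − Q = 0.5927, giving −½ ln(0.5927) = 0.261533.
1 − 2Q = 0.8334, giving −¼ ln(0.8334) = 0.045560.
d = 0.261533 + 0.045560 = 0.307093.
Under a molecular clock d = 2μt, so t = d/(2μ) = 0.307093 / (2 × 0.0183) = 8.39 Myr.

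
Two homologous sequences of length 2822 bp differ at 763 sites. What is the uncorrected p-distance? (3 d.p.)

0.270

p = 763/2822 = 0.270375… ≈ 0.270 (to 3 d.p.).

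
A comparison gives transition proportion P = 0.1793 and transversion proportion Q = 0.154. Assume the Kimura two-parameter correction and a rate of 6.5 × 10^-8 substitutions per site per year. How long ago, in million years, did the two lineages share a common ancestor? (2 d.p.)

3.47

Under the Kimura two-parameter model, d = −½ ln(1 − 2P − Q) − ¼ ln(1 − 2Q).
1 − 2P − Q = 0.4874, giving −½ ln(0.4874) = 0.359335.
1 − 2Q = 0.692, giving −¼ ln(0.692) = 0.092042.
d = 0.359335 + 0.092042 = 0.451377.
Under a molecular clock d = 2μt, so t = d/(2μ) = 0.451377 / (2 × 6.5 × 10^-8) = 3.47 million years.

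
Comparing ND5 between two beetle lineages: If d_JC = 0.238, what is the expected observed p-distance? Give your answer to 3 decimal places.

0.204

p = (3/4)(1 − e^(−4d/3)) = 0.75 × (1 − e^(-0.317333)) = 0.75 × (1 − 0.728088) = 0.203934.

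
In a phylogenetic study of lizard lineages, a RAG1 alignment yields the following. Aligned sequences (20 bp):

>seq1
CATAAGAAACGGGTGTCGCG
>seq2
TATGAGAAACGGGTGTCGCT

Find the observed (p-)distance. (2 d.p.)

0.15

The sequences differ at 3 of 20 positions (sites 1, 4, 20).
p = 3/20 = 0.15.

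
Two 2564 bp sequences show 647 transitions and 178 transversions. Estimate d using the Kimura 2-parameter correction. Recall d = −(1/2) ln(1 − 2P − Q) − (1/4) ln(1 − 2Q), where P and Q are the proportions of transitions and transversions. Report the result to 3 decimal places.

P = 647/2564 ≈ 0.25234 and Q = 178/2564 ≈ 0.069423.
Under the Kimura two-parameter model, d = −½ ln(1 − 2P − Q) − ¼ ln(1 − 2Q).
1 − 2P − Q = 0.425897, giving −½ ln(0.425897) = 0.426779.
1 − 2Q = 0.861154, giving −¼ ln(0.861154) = 0.037370.
d = 0.426779 + 0.037370 = 0.464149.

0.464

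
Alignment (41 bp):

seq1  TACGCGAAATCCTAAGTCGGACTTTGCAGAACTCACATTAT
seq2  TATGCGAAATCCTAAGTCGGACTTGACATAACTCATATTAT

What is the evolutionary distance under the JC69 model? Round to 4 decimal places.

0.1331

The sequences differ at 5 of 41 sites (3, 25, 26, 29, 36), so p = 5/41 ≈ 0.121951.
d = −(3/4) ln(1 − 4p/3) = −0.75 ln(1 − 0.162601) = −0.75 ln(0.837399)
  = −0.75 × (-0.177455) = 0.133091 substitutions/site.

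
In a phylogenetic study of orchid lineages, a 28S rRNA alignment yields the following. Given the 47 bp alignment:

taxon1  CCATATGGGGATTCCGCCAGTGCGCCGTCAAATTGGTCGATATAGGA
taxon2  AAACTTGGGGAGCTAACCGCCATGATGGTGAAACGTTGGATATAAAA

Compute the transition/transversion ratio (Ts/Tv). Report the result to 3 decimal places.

1.273

Transitions are A↔G and C↔T; transversions are all other mismatches.
Transitions: 14. Transversions: 11.
R = 14/11 = 1.272727… ≈ 1.273 (to 3 d.p.).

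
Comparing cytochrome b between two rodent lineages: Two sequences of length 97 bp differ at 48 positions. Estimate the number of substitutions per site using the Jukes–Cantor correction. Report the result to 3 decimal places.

p = 48/97 ≈ 0.494845.
d = −(3/4) ln(1 − 4p/3) = −0.75 ln(1 − 0.659793) = −0.75 ln(0.340207)
  = −0.75 × (-1.078201) = 0.808651 substitutions/site.

0.809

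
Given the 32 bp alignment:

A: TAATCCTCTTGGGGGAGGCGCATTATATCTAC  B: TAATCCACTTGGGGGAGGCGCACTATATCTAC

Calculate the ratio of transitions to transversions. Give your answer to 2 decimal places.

Transitions are A↔G and C↔T; transversions are all other mismatches.
Transitions: 1. Transversions: 1.
R = 1/1 = 1.00.

1.00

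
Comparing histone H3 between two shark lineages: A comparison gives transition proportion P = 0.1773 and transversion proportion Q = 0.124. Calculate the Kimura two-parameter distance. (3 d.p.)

0.397

Under the Kimura two-parameter model, d = −½ ln(1 − 2P − Q) − ¼ ln(1 − 2Q).
1 − 2P − Q = 0.5214, giving −½ ln(0.5214) = 0.325619.
1 − 2Q = 0.752, giving −¼ ln(0.752) = 0.071255.
d = 0.325619 + 0.071255 = 0.396874.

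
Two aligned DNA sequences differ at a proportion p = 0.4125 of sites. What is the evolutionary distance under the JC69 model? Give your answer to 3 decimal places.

0.599

d = −(3/4) ln(1 − 4p/3) = −0.75 ln(1 − 0.55) = −0.75 ln(0.45)
  = −0.75 × (-0.798508) = 0.598881 substitutions/site.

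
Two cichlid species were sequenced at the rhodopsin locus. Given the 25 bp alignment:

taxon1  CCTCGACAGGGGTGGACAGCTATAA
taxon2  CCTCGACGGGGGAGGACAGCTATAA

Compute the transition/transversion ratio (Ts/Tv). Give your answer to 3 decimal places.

1.000

Transitions are A↔G and C↔T; transversions are all other mismatches.
Transitions: 1. Transversions: 1.
R = 1/1 = 1.000.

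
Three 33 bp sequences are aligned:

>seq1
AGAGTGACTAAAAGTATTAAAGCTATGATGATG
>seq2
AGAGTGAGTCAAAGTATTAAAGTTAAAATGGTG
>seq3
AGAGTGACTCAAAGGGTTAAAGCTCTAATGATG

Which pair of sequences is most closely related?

seq1–seq2: 6/33 differ, p = 0.182, d = 0.208.
seq1–seq3: 5/33 differ, p = 0.152, d = 0.169.
seq2–seq3: 7/33 differ, p = 0.212, d = 0.249.
The smallest distance is between seq1 and seq3.

seq1 and seq3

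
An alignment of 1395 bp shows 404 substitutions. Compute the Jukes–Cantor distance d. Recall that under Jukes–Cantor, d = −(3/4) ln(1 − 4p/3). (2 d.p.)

p = 404/1395 ≈ 0.289606.
d = −(3/4) ln(1 − 4p/3) = −0.75 ln(1 − 0.386141) = −0.75 ln(0.613859)
  = −0.75 × (-0.487990) = 0.365993 substitutions/site.

0.37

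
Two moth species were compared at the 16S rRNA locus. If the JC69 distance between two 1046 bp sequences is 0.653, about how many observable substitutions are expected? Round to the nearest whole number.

456

Invert JC69: p = (3/4)(1 − e^(−4d/3)) = 0.75 × (1 − e^(-0.870667)) = 0.75 × (1 − 0.418672) = 0.435996.
Expected differing sites = pL ≈ 0.435996 × 1046 = 456.051816 ≈ 456.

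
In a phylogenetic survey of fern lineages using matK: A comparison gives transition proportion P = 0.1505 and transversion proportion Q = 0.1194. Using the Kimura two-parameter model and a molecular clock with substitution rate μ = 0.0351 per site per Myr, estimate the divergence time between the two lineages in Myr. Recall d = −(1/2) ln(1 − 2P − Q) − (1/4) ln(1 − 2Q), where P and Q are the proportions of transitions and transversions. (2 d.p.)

4.86

Under the Kimura two-parameter model, d = −½ ln(1 − 2P − Q) − ¼ ln(1 − 2Q).
1 − 2P − Q = 0.5796, giving −½ ln(0.5796) = 0.272709.
1 − 2Q = 0.7612, giving −¼ ln(0.7612) = 0.068215.
d = 0.272709 + 0.068215 = 0.340924.
Under a molecular clock d = 2μt, so t = d/(2μ) = 0.340924 / (2 × 0.0351) = 4.86 Myr.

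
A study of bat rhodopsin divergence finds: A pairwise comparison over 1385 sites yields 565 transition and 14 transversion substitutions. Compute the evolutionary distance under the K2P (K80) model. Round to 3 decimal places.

0.879

P = 565/1385 ≈ 0.407942 and Q = 14/1385 ≈ 0.010108.
Under the Kimura two-parameter model, d = −½ ln(1 − 2P − Q) − ¼ ln(1 − 2Q).
1 − 2P − Q = 0.174008, giving −½ ln(0.174008) = 0.874327.
1 − 2Q = 0.979784, giving −¼ ln(0.979784) = 0.005106.
d = 0.874327 + 0.005106 = 0.879433.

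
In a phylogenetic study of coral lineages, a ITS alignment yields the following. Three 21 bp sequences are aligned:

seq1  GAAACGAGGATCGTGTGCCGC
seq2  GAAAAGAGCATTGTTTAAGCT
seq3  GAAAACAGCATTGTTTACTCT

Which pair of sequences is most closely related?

seq2 and seq3

seq1–seq2: 9/21 differ, p = 0.429, d = 0.635.
seq1–seq3: 9/21 differ, p = 0.429, d = 0.635.
seq2–seq3: 3/21 differ, p = 0.143, d = 0.158.
The smallest distance is between seq2 and seq3.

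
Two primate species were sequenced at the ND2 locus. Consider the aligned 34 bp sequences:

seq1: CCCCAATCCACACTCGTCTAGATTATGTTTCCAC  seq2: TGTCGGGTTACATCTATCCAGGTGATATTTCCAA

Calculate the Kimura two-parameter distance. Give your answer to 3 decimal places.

Of 34 sites, 13 differences are transitions and 4 are transversions, so P = 13/34 ≈ 0.382353 and Q = 4/34 ≈ 0.117647.
Under the Kimura two-parameter model, d = −½ ln(1 − 2P − Q) − ¼ ln(1 − 2Q).
1 − 2P − Q = 0.117647, giving −½ ln(0.117647) = 1.070033.
1 − 2Q = 0.764706, giving −¼ ln(0.764706) = 0.067066.
d = 1.070033 + 0.067066 = 1.137099.

1.137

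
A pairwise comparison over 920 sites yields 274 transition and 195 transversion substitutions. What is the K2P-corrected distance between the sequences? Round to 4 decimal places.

0.9620

P = 274/920 ≈ 0.297826 and Q = 195/920 ≈ 0.211957.
Under the Kimura two-parameter model, d = −½ ln(1 − 2P − Q) − ¼ ln(1 − 2Q).
1 − 2P − Q = 0.192391, giving −½ ln(0.192391) = 0.824113.
1 − 2Q = 0.576086, giving −¼ ln(0.576086) = 0.137875.
d = 0.824113 + 0.137875 = 0.961988.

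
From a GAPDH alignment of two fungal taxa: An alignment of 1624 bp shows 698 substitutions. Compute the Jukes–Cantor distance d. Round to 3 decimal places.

p = 698/1624 ≈ 0.429803.
d = −(3/4) ln(1 − 4p/3) = −0.75 ln(1 − 0.573071) = −0.75 ln(0.426929)
  = −0.75 × (-0.851138) = 0.638354 substitutions/site.

0.638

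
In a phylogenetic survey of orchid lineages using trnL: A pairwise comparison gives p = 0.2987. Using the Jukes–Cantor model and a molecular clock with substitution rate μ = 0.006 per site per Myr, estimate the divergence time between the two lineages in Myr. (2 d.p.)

31.75

d = −(3/4) ln(1 − 4p/3) = −0.75 ln(1 − 0.398267) = −0.75 ln(0.601733)
  = −0.75 × (-0.507941) = 0.380956 substitutions/site.
Under a molecular clock d = 2μt, so t = d/(2μ) = 0.380956 / (2 × 0.006) = 31.75 Myr.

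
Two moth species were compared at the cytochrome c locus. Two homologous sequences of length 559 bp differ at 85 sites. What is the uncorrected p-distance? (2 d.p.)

p = 85/559 = 0.152057… ≈ 0.15 (to 2 d.p.).

0.15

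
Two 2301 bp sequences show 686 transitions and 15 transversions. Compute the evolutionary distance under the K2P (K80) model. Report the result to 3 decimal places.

0.465

P = 686/2301 ≈ 0.298131 and Q = 15/2301 ≈ 0.006519.
Under the Kimura two-parameter model, d = −½ ln(1 − 2P − Q) − ¼ ln(1 − 2Q).
1 − 2P − Q = 0.397219, giving −½ ln(0.397219) = 0.461634.
1 − 2Q = 0.986962, giving −¼ ln(0.986962) = 0.003281.
d = 0.461634 + 0.003281 = 0.464915.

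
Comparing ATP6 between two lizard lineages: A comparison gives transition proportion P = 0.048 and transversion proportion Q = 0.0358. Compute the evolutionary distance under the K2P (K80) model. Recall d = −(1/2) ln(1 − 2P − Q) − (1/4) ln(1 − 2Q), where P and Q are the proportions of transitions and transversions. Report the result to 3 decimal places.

Under the Kimura two-parameter model, d = −½ ln(1 − 2P − Q) − ¼ ln(1 − 2Q).
1 − 2P − Q = 0.8682, giving −½ ln(0.8682) = 0.070667.
1 − 2Q = 0.9284, giving −¼ ln(0.9284) = 0.018573.
d = 0.070667 + 0.018573 = 0.089240.

0.089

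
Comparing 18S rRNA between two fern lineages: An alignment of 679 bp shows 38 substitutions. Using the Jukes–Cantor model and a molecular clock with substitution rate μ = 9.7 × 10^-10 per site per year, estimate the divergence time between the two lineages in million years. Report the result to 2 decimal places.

p = 38/679 ≈ 0.055965.
d = −(3/4) ln(1 − 4p/3) = −0.75 ln(1 − 0.07462) = −0.75 ln(0.92538)
  = −0.75 × (-0.077551) = 0.058163 substitutions/site.
Under a molecular clock d = 2μt, so t = d/(2μ) = 0.058163 / (2 × 9.7 × 10^-10) = 29.98 million years.

29.98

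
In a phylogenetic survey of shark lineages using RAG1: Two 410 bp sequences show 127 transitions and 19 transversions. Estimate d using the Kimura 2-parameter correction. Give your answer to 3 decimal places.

P = 127/410 ≈ 0.309756 and Q = 19/410 ≈ 0.046341.
Under the Kimura two-parameter model, d = −½ ln(1 − 2P − Q) − ¼ ln(1 − 2Q).
1 − 2P − Q = 0.334147, giving −½ ln(0.334147) = 0.548087.
1 − 2Q = 0.907318, giving −¼ ln(0.907318) = 0.024316.
d = 0.548087 + 0.024316 = 0.572403.

0.572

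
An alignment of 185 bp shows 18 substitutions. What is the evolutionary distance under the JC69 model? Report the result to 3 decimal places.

p = 18/185 ≈ 0.097297.
d = −(3/4) ln(1 − 4p/3) = −0.75 ln(1 − 0.129729) = −0.75 ln(0.870271)
  = −0.75 × (-0.138951) = 0.104213 substitutions/site.

0.104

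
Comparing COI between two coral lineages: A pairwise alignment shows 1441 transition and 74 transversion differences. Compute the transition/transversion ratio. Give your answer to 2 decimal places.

R = 1441/74 = 19.472972… ≈ 19.47 (to 2 d.p.).

19.47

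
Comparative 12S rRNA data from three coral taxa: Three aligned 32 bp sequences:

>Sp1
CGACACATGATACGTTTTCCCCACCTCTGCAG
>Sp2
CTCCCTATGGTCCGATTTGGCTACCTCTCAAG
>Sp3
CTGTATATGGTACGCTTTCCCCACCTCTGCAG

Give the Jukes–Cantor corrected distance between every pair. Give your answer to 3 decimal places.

Sp1–Sp2: 12/32 sites differ → p = 0.375, d = −0.75 ln(1 − 0.5) = 0.519860 ≈ 0.520.
Sp1–Sp3: 6/32 sites differ → p = 0.1875, d = −0.75 ln(1 − 0.25) = 0.215762 ≈ 0.216.
Sp2–Sp3: 10/32 sites differ → p = 0.3125, d = −0.75 ln(1 − 0.416667) = 0.404248 ≈ 0.404.

d(Sp1,Sp2) = 0.520, d(Sp1,Sp3) = 0.216, d(Sp2,Sp3) = 0.404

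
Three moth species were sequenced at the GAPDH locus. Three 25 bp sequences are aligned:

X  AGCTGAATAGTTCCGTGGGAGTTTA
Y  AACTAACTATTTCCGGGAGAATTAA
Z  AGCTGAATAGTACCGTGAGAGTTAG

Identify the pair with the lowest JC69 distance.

X–Y: 8/25 differ, p = 0.320, d = 0.417.
X–Z: 4/25 differ, p = 0.160, d = 0.180.
Y–Z: 8/25 differ, p = 0.320, d = 0.417.
The smallest distance is between X and Z.

X and Z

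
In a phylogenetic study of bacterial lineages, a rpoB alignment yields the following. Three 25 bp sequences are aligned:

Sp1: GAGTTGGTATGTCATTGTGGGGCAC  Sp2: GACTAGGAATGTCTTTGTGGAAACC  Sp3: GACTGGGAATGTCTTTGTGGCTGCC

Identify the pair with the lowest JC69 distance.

Sp2 and Sp3

Sp1–Sp2: 8/25 differ, p = 0.320, d = 0.417.
Sp1–Sp3: 8/25 differ, p = 0.320, d = 0.417.
Sp2–Sp3: 4/25 differ, p = 0.160, d = 0.180.
The smallest distance is between Sp2 and Sp3.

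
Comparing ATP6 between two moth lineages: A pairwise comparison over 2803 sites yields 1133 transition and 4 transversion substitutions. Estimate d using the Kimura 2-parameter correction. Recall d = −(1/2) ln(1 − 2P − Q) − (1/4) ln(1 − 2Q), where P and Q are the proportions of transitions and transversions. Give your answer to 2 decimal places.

P = 1133/2803 ≈ 0.40421 and Q = 4/2803 ≈ 0.001427.
Under the Kimura two-parameter model, d = −½ ln(1 − 2P − Q) − ¼ ln(1 − 2Q).
1 − 2P − Q = 0.190153, giving −½ ln(0.190153) = 0.829963.
1 − 2Q = 0.997146, giving −¼ ln(0.997146) = 0.000715.
d = 0.829963 + 0.000715 = 0.830678.

0.83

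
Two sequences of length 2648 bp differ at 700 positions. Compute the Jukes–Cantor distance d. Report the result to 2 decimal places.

p = 700/2648 ≈ 0.26435.
d = −(3/4) ln(1 − 4p/3) = −0.75 ln(1 − 0.352467) = −0.75 ln(0.647533)
  = −0.75 × (-0.434586) = 0.325940 substitutions/site.

0.33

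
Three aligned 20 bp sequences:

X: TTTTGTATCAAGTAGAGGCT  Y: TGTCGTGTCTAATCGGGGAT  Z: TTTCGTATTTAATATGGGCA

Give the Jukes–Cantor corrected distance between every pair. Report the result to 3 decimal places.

d(X,Y) = 0.572, d(X,Z) = 0.471, d(Y,Z) = 0.471

X–Y: 8/20 sites differ → p = 0.4, d = −0.75 ln(1 − 0.533333) = 0.571605 ≈ 0.572.
X–Z: 7/20 sites differ → p = 0.35, d = −0.75 ln(1 − 0.466667) = 0.471457 ≈ 0.471.
Y–Z: 7/20 sites differ → p = 0.35, d = −0.75 ln(1 − 0.466667) = 0.471457 ≈ 0.471.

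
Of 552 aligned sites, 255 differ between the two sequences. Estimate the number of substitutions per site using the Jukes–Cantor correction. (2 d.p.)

p = 255/552 ≈ 0.461957.
d = −(3/4) ln(1 − 4p/3) = −0.75 ln(1 − 0.615943) = −0.75 ln(0.384057)
  = −0.75 × (-0.956964) = 0.717723 substitutions/site.

0.72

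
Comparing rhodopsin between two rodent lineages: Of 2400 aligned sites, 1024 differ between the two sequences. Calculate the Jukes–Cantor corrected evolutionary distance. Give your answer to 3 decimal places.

p = 1024/2400 ≈ 0.426667.
d = −(3/4) ln(1 − 4p/3) = −0.75 ln(1 − 0.568889) = −0.75 ln(0.431111)
  = −0.75 × (-0.841390) = 0.631043 substitutions/site.

0.631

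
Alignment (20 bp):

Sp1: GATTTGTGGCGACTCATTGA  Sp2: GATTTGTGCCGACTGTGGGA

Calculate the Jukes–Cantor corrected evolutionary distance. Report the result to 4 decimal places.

0.3041

The sequences differ at 5 of 20 sites (9, 15, 16, 17, 18), so p = 5/20 = 0.25.
d = −(3/4) ln(1 − 4p/3) = −0.75 ln(1 − 0.333333) = −0.75 ln(0.666667)
  = −0.75 × (-0.405465) = 0.304099 substitutions/site.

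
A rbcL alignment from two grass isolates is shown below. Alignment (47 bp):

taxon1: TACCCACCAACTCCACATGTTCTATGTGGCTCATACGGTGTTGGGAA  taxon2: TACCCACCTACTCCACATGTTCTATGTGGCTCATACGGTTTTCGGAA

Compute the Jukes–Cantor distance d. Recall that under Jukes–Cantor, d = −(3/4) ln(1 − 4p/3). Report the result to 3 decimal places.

The sequences differ at 3 of 47 sites (9, 40, 43), so p = 3/47 ≈ 0.06383.
d = −(3/4) ln(1 − 4p/3) = −0.75 ln(1 − 0.085107) = −0.75 ln(0.914893)
  = −0.75 × (-0.088948) = 0.066711 substitutions/site.

0.067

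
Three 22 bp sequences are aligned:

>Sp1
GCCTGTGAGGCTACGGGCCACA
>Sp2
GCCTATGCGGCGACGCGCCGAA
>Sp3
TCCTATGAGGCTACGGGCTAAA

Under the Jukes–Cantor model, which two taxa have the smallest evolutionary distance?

Sp1 and Sp3

Sp1–Sp2: 6/22 differ, p = 0.273, d = 0.339.
Sp1–Sp3: 4/22 differ, p = 0.182, d = 0.208.
Sp2–Sp3: 6/22 differ, p = 0.273, d = 0.339.
The smallest distance is between Sp1 and Sp3.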